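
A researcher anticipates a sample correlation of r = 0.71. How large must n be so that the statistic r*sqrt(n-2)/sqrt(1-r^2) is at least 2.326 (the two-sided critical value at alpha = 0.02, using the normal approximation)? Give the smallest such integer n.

8

Need r·√(n−2)/√(1−r²) ≥ 2.326
√(n−2) ≥ 2.326·√(1−0.5041) / 0.71 = 2.326·0.704202 / 0.71 = 2.3070
n−2 ≥ 5.3222  ⇒  n ≥ 7.3222
Smallest integer n = 8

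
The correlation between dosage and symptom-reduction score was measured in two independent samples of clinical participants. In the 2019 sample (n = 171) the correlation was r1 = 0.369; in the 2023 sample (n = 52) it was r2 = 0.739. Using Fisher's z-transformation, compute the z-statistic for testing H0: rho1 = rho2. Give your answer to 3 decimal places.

-3.455

Fisher z-transforms: z1 = atanh(0.369) = 0.387265, z2 = atanh(0.739) = 0.948273; difference d = -0.561008
Var(d) = 1/168 + 1/49 = 0.0059524 + 0.0204082 = 0.0263606
z = d/√Var(d) = -0.561008 / √0.0263606 = -0.561008 / 0.162359 = -3.455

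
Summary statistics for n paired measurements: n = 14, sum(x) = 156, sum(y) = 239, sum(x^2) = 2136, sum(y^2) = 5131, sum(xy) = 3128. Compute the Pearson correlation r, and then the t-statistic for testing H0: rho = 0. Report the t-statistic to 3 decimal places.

3.584

Numerator: nΣxy − (Σx)(Σy) = 14·3128 − (156)(239) = 6508
Denominator: √[(nΣx²−(Σx)²)(nΣy²−(Σy)²)]
  nΣx²−(Σx)² = 14·2136 − 24336 = 5568;  nΣy²−(Σy)² = 14·5131 − 57121 = 14713
  √(5568·14713) = √81921984 = 9051.0764
r = 6508 / 9051.0764 = 0.7190
t = r·√(n−2)/√(1−r²) = 0.7190·√12 / √(1−0.516961) = 2.490689 / 0.695010 = 3.584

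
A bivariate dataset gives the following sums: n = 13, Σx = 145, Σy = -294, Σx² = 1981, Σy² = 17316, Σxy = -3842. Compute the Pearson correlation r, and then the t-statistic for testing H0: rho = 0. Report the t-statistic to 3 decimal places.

-0.989

Numerator: nΣxy − (Σx)(Σy) = 13·(-3842) − (145)(-294) = -7316
Denominator: √[(nΣx²−(Σx)²)(nΣy²−(Σy)²)]
  nΣx²−(Σx)² = 13·1981 − 21025 = 4728;  nΣy²−(Σy)² = 13·17316 − 86436 = 138672
  √(4728·138672) = √655641216 = 25605.4919
r = -7316 / 25605.4919 = -0.2857
t = r·√(n−2)/√(1−r²) = -0.2857·√11 / √(1−0.081624) = -0.947560 / 0.958319 = -0.989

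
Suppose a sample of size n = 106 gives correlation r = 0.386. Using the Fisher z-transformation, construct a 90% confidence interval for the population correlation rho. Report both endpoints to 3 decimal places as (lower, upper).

(0.240, 0.515)

z_r = atanh(0.386) = 0.407091;  SE = 1/√(n−3) = 1/√103 = 0.098533
z-limits: 0.407091 ± 1.645·0.098533 = 0.407091 ± 0.162087 = [0.245004, 0.569178]
ρ-limits: (tanh 0.245004, tanh 0.569178) = (0.240, 0.515)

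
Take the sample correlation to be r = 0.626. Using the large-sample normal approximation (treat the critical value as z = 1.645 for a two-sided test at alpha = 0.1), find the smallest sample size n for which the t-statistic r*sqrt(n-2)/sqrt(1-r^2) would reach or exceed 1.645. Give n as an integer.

7

r√(n−2)/√(1−r²) ≥ 1.645  ⇔  n−2 ≥ (1.645)²·(1−r²)/r²
(1−r²)/r² = (1−0.391876)/0.391876 = 1.5518
n ≥ 2 + 2.706025·1.5518 = 2 + 4.1992 = 6.1992
⌈6.1992⌉ = 7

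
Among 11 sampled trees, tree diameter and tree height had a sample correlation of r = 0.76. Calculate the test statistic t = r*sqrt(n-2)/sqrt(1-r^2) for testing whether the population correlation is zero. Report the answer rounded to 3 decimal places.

1 − r² = 1 − 0.5776 = 0.4224;  √(1−r²) = 0.649923
√(n−2) = √9 = 3.000000
t = r·√(n−2)/√(1−r²) = 0.76 · 3.000000 / 0.649923 = 3.508

3.508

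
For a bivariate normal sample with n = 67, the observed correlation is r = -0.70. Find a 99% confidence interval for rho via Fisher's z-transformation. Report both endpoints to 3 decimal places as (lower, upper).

z_r = atanh(-0.70) = -0.867301;  SE = 1/√(n−3) = 1/√64 = 0.125000
z-limits: -0.867301 ± 2.576·0.125000 = -0.867301 ± 0.322000 = [-1.189301, -0.545301]
ρ-limits: (tanh -1.189301, tanh -0.545301) = (-0.830, -0.497)

(-0.830, -0.497)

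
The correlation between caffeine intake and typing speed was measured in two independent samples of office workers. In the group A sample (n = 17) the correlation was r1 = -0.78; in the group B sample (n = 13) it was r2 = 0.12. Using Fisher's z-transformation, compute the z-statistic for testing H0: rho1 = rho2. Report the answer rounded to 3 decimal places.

z1 = atanh(-0.78) = -1.045371,  z2 = atanh(0.12) = 0.120581
SE = √(1/(n1−3) + 1/(n2−3)) = √(1/14 + 1/10) = √(0.0714286 + 0.1000000) = √0.1714286 = 0.414039
z = (z1 − z2)/SE = (-1.045371 − 0.120581) / 0.414039 = -1.165952 / 0.414039 = -2.816

-2.816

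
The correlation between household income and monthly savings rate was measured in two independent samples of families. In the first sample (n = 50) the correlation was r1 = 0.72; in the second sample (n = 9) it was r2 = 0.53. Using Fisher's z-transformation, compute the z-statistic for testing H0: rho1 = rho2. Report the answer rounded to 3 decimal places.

0.732

z1 = atanh(0.72) = 0.907645,  z2 = atanh(0.53) = 0.590145
SE = √(1/(n1−3) + 1/(n2−3)) = √(1/47 + 1/6) = √(0.0212766 + 0.1666667) = √0.1879433 = 0.433524
z = (z1 − z2)/SE = (0.907645 − 0.590145) / 0.433524 = 0.317500 / 0.433524 = 0.732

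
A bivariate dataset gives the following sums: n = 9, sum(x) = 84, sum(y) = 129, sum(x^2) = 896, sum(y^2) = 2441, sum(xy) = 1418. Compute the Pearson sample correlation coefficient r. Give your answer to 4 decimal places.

0.8311

S_xy = nΣxy − ΣxΣy = 9·1418 − 84·129 = 12762 − 10836 = 1926
S_xx = nΣx² − (Σx)² = 9·896 − 84² = 8064 − 7056 = 1008
S_yy = nΣy² − (Σy)² = 9·2441 − 129² = 21969 − 16641 = 5328
r = S_xy / √(S_xx·S_yy) = 1926 / √(1008·5328) = 1926 / √5370624 = 1926 / 2317.4607 = 0.8311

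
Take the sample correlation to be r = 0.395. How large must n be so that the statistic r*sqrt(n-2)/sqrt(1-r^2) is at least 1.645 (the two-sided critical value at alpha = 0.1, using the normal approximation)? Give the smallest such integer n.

r√(n−2)/√(1−r²) ≥ 1.645  ⇔  n−2 ≥ (1.645)²·(1−r²)/r²
(1−r²)/r² = (1−0.156025)/0.156025 = 5.4092
n ≥ 2 + 2.706025·5.4092 = 2 + 14.6374 = 16.6374
⌈16.6374⌉ = 17

17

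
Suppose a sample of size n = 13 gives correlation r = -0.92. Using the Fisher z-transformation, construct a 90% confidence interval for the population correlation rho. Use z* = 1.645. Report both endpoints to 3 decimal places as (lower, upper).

z_r = atanh(-0.92) = -1.589027;  SE = 1/√(n−3) = 1/√10 = 0.316228
z-limits: -1.589027 ± 1.645·0.316228 = -1.589027 ± 0.520195 = [-2.109222, -1.068832]
ρ-limits: (tanh -2.109222, tanh -1.068832) = (-0.971, -0.789)

(-0.971, -0.789)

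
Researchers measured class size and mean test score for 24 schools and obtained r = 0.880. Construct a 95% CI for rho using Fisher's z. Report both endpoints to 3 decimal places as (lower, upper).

(0.739, 0.947)

z_r = atanh(0.880) = 1.375768;  SE = 1/√(n−3) = 1/√21 = 0.218218
z-limits: 1.375768 ± 1.960·0.218218 = 1.375768 ± 0.427707 = [0.948061, 1.803475]
ρ-limits: (tanh 0.948061, tanh 1.803475) = (0.739, 0.947)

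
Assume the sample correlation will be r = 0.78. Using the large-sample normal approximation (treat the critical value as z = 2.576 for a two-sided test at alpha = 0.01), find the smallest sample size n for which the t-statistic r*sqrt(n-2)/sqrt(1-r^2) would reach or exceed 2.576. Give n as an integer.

7

r√(n−2)/√(1−r²) ≥ 2.576  ⇔  n−2 ≥ (2.576)²·(1−r²)/r²
(1−r²)/r² = (1−0.6084)/0.6084 = 0.6437
n ≥ 2 + 6.635776·0.6437 = 2 + 4.2714 = 6.2714
⌈6.2714⌉ = 7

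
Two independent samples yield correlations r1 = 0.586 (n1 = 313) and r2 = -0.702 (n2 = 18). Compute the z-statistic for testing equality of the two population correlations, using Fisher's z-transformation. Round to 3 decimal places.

5.836

Fisher z-transforms: z1 = atanh(0.586) = 0.671552, z2 = atanh(-0.702) = -0.871233; difference d = 1.542785
Var(d) = 1/310 + 1/15 = 0.0032258 + 0.0666667 = 0.0698925
z = d/√Var(d) = 1.542785 / √0.0698925 = 1.542785 / 0.264372 = 5.836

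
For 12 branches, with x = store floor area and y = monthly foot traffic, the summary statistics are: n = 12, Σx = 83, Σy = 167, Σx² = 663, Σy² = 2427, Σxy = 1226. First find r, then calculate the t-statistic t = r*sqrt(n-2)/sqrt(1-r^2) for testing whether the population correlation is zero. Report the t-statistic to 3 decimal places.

3.493

Numerator: nΣxy − (Σx)(Σy) = 12·1226 − (83)(167) = 851
Denominator: √[(nΣx²−(Σx)²)(nΣy²−(Σy)²)]
  nΣx²−(Σx)² = 12·663 − 6889 = 1067;  nΣy²−(Σy)² = 12·2427 − 27889 = 1235
  √(1067·1235) = √1317745 = 1147.9307
r = 851 / 1147.9307 = 0.7413
t = r·√(n−2)/√(1−r²) = 0.7413·√10 / √(1−0.549526) = 2.344196 / 0.671174 = 3.493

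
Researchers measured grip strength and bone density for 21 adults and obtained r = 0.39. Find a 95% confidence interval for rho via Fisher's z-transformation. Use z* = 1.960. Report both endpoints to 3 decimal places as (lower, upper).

(-0.050, 0.703)

Fisher z: z_r = atanh(r) = ½·ln((1+0.39)/(1−0.39)) = 0.411800
SE(z) = 1/√(n−3) = 1/√18 = 0.235702
95% ⇒ z* = 1.960; margin = 1.960·0.235702 = 0.461976
CI on z-scale: (-0.050176, 0.873776)
Back-transform: tanh(-0.050176) = -0.050134, tanh(0.873776) = 0.703288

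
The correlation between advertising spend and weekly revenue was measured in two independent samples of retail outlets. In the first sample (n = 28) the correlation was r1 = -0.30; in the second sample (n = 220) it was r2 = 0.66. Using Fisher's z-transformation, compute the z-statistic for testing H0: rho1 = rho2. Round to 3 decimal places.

-5.219

z1 = atanh(-0.30) = -0.309520,  z2 = atanh(0.66) = 0.792814
SE = √(1/(n1−3) + 1/(n2−3)) = √(1/25 + 1/217) = √(0.0400000 + 0.0046083) = √0.0446083 = 0.211207
z = (z1 − z2)/SE = (-0.309520 − 0.792814) / 0.211207 = -1.102334 / 0.211207 = -5.219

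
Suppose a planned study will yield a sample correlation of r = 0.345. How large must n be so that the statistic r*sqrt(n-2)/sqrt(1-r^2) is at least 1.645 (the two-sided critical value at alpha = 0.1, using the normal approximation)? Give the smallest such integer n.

23

Need r·√(n−2)/√(1−r²) ≥ 1.645
√(n−2) ≥ 1.645·√(1−0.119025) / 0.345 = 1.645·0.938603 / 0.345 = 4.4754
n−2 ≥ 20.0292  ⇒  n ≥ 22.0292
Smallest integer n = 23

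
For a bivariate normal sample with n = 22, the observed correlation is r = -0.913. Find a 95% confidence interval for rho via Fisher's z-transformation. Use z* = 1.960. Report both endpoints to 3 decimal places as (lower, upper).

z_r = atanh(-0.913) = -1.545260;  SE = 1/√(n−3) = 1/√19 = 0.229416
z-limits: -1.545260 ± 1.960·0.229416 = -1.545260 ± 0.449655 = [-1.994915, -1.095605]
ρ-limits: (tanh -1.994915, tanh -1.095605) = (-0.964, -0.799)

(-0.964, -0.799)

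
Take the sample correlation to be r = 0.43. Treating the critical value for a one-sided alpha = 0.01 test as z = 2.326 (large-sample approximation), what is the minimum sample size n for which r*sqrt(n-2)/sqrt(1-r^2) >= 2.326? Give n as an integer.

26

r√(n−2)/√(1−r²) ≥ 2.326  ⇔  n−2 ≥ (2.326)²·(1−r²)/r²
(1−r²)/r² = (1−0.1849)/0.1849 = 4.4083
n ≥ 2 + 5.410276·4.4083 = 2 + 23.8501 = 25.8501
⌈25.8501⌉ = 26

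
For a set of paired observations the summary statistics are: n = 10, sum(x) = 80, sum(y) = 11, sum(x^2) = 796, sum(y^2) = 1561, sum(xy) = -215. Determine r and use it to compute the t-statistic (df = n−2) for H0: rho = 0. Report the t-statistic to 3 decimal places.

S_xy = nΣxy − ΣxΣy = 10·(-215) − 80·11 = -2150 − 880 = -3030
S_xx = nΣx² − (Σx)² = 10·796 − 80² = 7960 − 6400 = 1560
S_yy = nΣy² − (Σy)² = 10·1561 − 11² = 15610 − 121 = 15489
r = S_xy / √(S_xx·S_yy) = -3030 / √(1560·15489) = -3030 / √24162840 = -3030 / 4915.5712 = -0.6164
t = r·√(n−2)/√(1−r²) = -0.6164·√8 / √(1−0.379949) = -1.743442 / 0.787433 = -2.214

-2.214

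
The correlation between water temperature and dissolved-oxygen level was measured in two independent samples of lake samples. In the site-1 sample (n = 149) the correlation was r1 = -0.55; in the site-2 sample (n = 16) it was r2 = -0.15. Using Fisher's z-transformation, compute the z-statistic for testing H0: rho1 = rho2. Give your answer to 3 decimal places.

-1.614

z1 = atanh(-0.55) = -0.618381,  z2 = atanh(-0.15) = -0.151140
SE = √(1/(n1−3) + 1/(n2−3)) = √(1/146 + 1/13) = √(0.0068493 + 0.0769231) = √0.0837724 = 0.289435
z = (z1 − z2)/SE = (-0.618381 − (-0.151140)) / 0.289435 = -0.467241 / 0.289435 = -1.614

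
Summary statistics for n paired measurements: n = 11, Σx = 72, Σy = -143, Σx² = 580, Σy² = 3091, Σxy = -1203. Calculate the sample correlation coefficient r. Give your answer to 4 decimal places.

Numerator: nΣxy − (Σx)(Σy) = 11·(-1203) − (72)(-143) = -2937
Denominator: √[(nΣx²−(Σx)²)(nΣy²−(Σy)²)]
  nΣx²−(Σx)² = 11·580 − 5184 = 1196;  nΣy²−(Σy)² = 11·3091 − 20449 = 13552
  √(1196·13552) = √16208192 = 4025.9399
r = -2937 / 4025.9399 = -0.7295

-0.7295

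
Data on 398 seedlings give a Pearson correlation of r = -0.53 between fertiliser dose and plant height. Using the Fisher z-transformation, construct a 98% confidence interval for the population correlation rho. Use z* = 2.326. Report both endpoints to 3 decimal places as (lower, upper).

Fisher z: z_r = atanh(r) = ½·ln((1+(-0.53))/(1−(-0.53))) = -0.590145
SE(z) = 1/√(n−3) = 1/√395 = 0.050315
98% ⇒ z* = 2.326; margin = 2.326·0.050315 = 0.117033
CI on z-scale: (-0.707178, -0.473112)
Back-transform: tanh(-0.707178) = -0.608904, tanh(-0.473112) = -0.440710

(-0.609, -0.441)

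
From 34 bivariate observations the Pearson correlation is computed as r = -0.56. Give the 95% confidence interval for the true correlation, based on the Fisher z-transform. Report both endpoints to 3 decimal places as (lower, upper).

Fisher z: z_r = atanh(r) = ½·ln((1+(-0.56))/(1−(-0.56))) = -0.632833
SE(z) = 1/√(n−3) = 1/√31 = 0.179605
95% ⇒ z* = 1.960; margin = 1.960·0.179605 = 0.352026
CI on z-scale: (-0.984859, -0.280807)
Back-transform: tanh(-0.984859) = -0.755162, tanh(-0.280807) = -0.273652

(-0.755, -0.274)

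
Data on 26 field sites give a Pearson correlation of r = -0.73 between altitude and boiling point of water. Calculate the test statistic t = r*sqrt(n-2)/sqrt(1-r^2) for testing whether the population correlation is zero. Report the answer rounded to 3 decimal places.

-5.233

1 − r² = 1 − 0.5329 = 0.4671;  √(1−r²) = 0.683447
√(n−2) = √24 = 4.898979
t = r·√(n−2)/√(1−r²) = -0.73 · 4.898979 / 0.683447 = -5.233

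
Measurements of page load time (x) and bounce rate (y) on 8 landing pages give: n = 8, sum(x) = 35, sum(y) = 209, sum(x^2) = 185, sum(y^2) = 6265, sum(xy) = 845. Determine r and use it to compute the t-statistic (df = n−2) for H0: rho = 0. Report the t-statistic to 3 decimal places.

-1.177

S_xy = nΣxy − ΣxΣy = 8·845 − 35·209 = 6760 − 7315 = -555
S_xx = nΣx² − (Σx)² = 8·185 − 35² = 1480 − 1225 = 255
S_yy = nΣy² − (Σy)² = 8·6265 − 209² = 50120 − 43681 = 6439
r = S_xy / √(S_xx·S_yy) = -555 / √(255·6439) = -555 / √1641945 = -555 / 1281.3840 = -0.4331
t = r·√(n−2)/√(1−r²) = -0.4331·√6 / √(1−0.187576) = -1.060874 / 0.901346 = -1.177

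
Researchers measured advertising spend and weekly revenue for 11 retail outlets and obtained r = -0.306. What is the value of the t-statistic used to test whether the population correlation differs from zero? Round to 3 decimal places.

-0.964

t = r·√(n−2) / √(1−r²) with r = -0.306, n = 11
  = -0.306·√9 / √(1 − 0.093636)
  = -0.306·3.000000 / 0.952032
  = -0.918000 / 0.952032 = -0.964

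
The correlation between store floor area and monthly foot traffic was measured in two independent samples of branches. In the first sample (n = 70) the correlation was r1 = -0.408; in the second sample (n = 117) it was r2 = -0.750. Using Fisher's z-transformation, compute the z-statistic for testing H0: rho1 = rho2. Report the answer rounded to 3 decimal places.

3.506

z1 = atanh(-0.408) = -0.433209,  z2 = atanh(-0.750) = -0.972955
SE = √(1/(n1−3) + 1/(n2−3)) = √(1/67 + 1/114) = √(0.0149254 + 0.0087719) = √0.0236973 = 0.153939
z = (z1 − z2)/SE = (-0.433209 − (-0.972955)) / 0.153939 = 0.539746 / 0.153939 = 3.506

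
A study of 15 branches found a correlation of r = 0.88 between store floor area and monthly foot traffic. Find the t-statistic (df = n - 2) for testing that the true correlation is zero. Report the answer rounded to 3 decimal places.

6.680

1 − r² = 1 − 0.7744 = 0.2256;  √(1−r²) = 0.474974
√(n−2) = √13 = 3.605551
t = r·√(n−2)/√(1−r²) = 0.88 · 3.605551 / 0.474974 = 6.680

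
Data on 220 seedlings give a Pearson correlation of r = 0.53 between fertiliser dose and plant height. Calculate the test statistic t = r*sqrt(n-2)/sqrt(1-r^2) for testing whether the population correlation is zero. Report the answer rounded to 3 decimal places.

9.228

t = r·√(n−2) / √(1−r²) with r = 0.53, n = 220
  = 0.53·√218 / √(1 − 0.2809)
  = 0.53·14.764823 / 0.847998
  = 7.825356 / 0.847998 = 9.228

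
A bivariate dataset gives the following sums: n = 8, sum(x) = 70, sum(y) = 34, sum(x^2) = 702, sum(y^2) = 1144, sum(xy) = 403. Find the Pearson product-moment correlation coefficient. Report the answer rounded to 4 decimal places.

0.3527

Numerator: nΣxy − (Σx)(Σy) = 8·403 − (70)(34) = 844
Denominator: √[(nΣx²−(Σx)²)(nΣy²−(Σy)²)]
  nΣx²−(Σx)² = 8·702 − 4900 = 716;  nΣy²−(Σy)² = 8·1144 − 1156 = 7996
  √(716·7996) = √5725136 = 2392.7256
r = 844 / 2392.7256 = 0.3527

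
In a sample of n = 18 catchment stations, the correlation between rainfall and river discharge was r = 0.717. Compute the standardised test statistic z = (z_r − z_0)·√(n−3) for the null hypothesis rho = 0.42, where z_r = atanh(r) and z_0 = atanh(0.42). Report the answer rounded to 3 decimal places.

z_r = atanh(0.717) = 0.901443,  z_0 = atanh(0.42) = 0.447692
SE = 1/√(n−3) = 1/√15 = 0.258199
z = (z_r − z_0)/SE = (0.901443 − 0.447692) / 0.258199 = 0.453751 / 0.258199 = 1.757

1.757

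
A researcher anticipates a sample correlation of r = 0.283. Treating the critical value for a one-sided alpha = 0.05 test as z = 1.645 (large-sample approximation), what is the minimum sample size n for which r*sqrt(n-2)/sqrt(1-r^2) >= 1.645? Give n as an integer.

r√(n−2)/√(1−r²) ≥ 1.645  ⇔  n−2 ≥ (1.645)²·(1−r²)/r²
(1−r²)/r² = (1−0.080089)/0.080089 = 11.4861
n ≥ 2 + 2.706025·11.4861 = 2 + 31.0817 = 33.0817
⌈33.0817⌉ = 34

34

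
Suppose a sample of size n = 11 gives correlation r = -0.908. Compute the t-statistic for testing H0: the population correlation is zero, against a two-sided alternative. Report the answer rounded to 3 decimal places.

t = r·√(n−2) / √(1−r²) with r = -0.908, n = 11
  = -0.908·√9 / √(1 − 0.824464)
  = -0.908·3.000000 / 0.418970
  = -2.724000 / 0.418970 = -6.502

-6.502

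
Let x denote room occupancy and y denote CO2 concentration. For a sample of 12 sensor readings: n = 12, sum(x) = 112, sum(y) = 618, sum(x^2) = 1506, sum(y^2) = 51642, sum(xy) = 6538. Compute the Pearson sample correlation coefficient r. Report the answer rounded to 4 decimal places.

0.2549

S_xy = nΣxy − ΣxΣy = 12·6538 − 112·618 = 78456 − 69216 = 9240
S_xx = nΣx² − (Σx)² = 12·1506 − 112² = 18072 − 12544 = 5528
S_yy = nΣy² − (Σy)² = 12·51642 − 618² = 619704 − 381924 = 237780
r = S_xy / √(S_xx·S_yy) = 9240 / √(5528·237780) = 9240 / √1314447840 = 9240 / 36255.3146 = 0.2549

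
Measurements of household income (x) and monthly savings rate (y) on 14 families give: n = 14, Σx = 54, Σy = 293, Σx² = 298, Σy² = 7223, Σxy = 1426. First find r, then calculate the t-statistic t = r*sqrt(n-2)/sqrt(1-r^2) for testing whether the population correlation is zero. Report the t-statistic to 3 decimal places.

10.079

S_xy = nΣxy − ΣxΣy = 14·1426 − 54·293 = 19964 − 15822 = 4142
S_xx = nΣx² − (Σx)² = 14·298 − 54² = 4172 − 2916 = 1256
S_yy = nΣy² − (Σy)² = 14·7223 − 293² = 101122 − 85849 = 15273
r = S_xy / √(S_xx·S_yy) = 4142 / √(1256·15273) = 4142 / √19182888 = 4142 / 4379.8274 = 0.9457
t = r·√(n−2)/√(1−r²) = 0.9457·√12 / √(1−0.894348) = 3.276001 / 0.325042 = 10.079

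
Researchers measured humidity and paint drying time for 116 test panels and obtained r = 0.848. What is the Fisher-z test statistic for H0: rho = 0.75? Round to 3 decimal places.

2.934

Fisher z: atanh(0.848) = 1.248989, atanh(0.75) = 0.972955
z = (z_r − z_0)·√(n−3) = (1.248989 − 0.972955)·√113 = 0.276034 · 10.630146 = 2.934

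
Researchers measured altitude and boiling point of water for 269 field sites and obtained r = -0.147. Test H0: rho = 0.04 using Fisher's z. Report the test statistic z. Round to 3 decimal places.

-3.068

z_r = atanh(-0.147) = -0.148073,  z_0 = atanh(0.04) = 0.040021
SE = 1/√(n−3) = 1/√266 = 0.061314
z = (z_r − z_0)/SE = (-0.148073 − 0.040021) / 0.061314 = -0.188094 / 0.061314 = -3.068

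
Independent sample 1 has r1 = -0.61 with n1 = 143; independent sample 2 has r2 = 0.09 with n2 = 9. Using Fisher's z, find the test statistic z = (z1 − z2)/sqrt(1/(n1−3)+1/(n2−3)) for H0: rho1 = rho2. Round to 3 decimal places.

z1 = atanh(-0.61) = -0.708921,  z2 = atanh(0.09) = 0.090244
SE = √(1/(n1−3) + 1/(n2−3)) = √(1/140 + 1/6) = √(0.0071429 + 0.1666667) = √0.1738096 = 0.416905
z = (z1 − z2)/SE = (-0.708921 − 0.090244) / 0.416905 = -0.799165 / 0.416905 = -1.917

-1.917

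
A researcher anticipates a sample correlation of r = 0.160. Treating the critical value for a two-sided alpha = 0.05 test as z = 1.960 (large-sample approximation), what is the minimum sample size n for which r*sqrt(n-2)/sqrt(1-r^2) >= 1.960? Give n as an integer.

r√(n−2)/√(1−r²) ≥ 1.960  ⇔  n−2 ≥ (1.960)²·(1−r²)/r²
(1−r²)/r² = (1−0.025600)/0.025600 = 38.0625
n ≥ 2 + 3.8416·38.0625 = 2 + 146.2209 = 148.2209
⌈148.2209⌉ = 149

149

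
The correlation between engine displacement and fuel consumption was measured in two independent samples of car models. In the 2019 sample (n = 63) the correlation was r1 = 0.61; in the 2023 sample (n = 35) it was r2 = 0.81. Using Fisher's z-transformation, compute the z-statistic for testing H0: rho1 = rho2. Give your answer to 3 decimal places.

z1 = atanh(0.61) = 0.708921,  z2 = atanh(0.81) = 1.127029
SE = √(1/(n1−3) + 1/(n2−3)) = √(1/60 + 1/32) = √(0.0166667 + 0.0312500) = √0.0479167 = 0.218899
z = (z1 − z2)/SE = (0.708921 − 1.127029) / 0.218899 = -0.418108 / 0.218899 = -1.910

-1.910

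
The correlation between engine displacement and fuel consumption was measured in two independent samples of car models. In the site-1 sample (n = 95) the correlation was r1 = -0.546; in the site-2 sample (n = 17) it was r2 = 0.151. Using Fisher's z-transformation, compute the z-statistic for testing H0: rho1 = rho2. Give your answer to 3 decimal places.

-2.666

z1 = atanh(-0.546) = -0.612665,  z2 = atanh(0.151) = 0.152164
SE = √(1/(n1−3) + 1/(n2−3)) = √(1/92 + 1/14) = √(0.0108696 + 0.0714286) = √0.0822982 = 0.286877
z = (z1 − z2)/SE = (-0.612665 − 0.152164) / 0.286877 = -0.764829 / 0.286877 = -2.666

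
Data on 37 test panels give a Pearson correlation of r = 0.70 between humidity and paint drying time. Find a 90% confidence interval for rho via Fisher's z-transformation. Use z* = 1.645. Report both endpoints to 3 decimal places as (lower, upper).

(0.526, 0.818)

z_r = atanh(0.70) = 0.867301;  SE = 1/√(n−3) = 1/√34 = 0.171499
z-limits: 0.867301 ± 1.645·0.171499 = 0.867301 ± 0.282116 = [0.585185, 1.149417]
ρ-limits: (tanh 0.585185, tanh 1.149417) = (0.526, 0.818)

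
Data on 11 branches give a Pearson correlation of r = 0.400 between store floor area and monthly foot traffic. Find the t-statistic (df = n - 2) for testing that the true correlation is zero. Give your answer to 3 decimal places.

1.309

t = r·√(n−2) / √(1−r²) with r = 0.400, n = 11
  = 0.400·√9 / √(1 − 0.160000)
  = 0.400·3.000000 / 0.916515
  = 1.200000 / 0.916515 = 1.309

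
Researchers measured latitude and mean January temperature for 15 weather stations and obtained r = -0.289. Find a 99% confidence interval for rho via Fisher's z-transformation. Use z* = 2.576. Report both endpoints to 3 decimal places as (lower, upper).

z_r = atanh(-0.289) = -0.297475;  SE = 1/√(n−3) = 1/√12 = 0.288675
z-limits: -0.297475 ± 2.576·0.288675 = -0.297475 ± 0.743627 = [-1.041102, 0.446152]
ρ-limits: (tanh -1.041102, tanh 0.446152) = (-0.778, 0.419)

(-0.778, 0.419)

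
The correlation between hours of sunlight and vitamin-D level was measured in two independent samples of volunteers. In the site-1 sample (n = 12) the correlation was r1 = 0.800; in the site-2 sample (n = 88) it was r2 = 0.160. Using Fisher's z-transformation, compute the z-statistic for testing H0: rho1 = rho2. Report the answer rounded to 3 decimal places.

z1 = atanh(0.800) = 1.098612,  z2 = atanh(0.160) = 0.161387
SE = √(1/(n1−3) + 1/(n2−3)) = √(1/9 + 1/85) = √(0.1111111 + 0.0117647) = √0.1228758 = 0.350536
z = (z1 − z2)/SE = (1.098612 − 0.161387) / 0.350536 = 0.937225 / 0.350536 = 2.674

2.674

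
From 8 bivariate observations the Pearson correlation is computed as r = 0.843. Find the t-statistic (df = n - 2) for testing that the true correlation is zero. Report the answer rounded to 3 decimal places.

3.839

1 − r² = 1 − 0.710649 = 0.289351;  √(1−r²) = 0.537914
√(n−2) = √6 = 2.449490
t = r·√(n−2)/√(1−r²) = 0.843 · 2.449490 / 0.537914 = 3.839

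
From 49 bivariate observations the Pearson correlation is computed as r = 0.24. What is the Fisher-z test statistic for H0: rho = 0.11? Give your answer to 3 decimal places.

0.911

z_r = atanh(0.24) = 0.244774,  z_0 = atanh(0.11) = 0.110447
SE = 1/√(n−3) = 1/√46 = 0.147442
z = (z_r − z_0)/SE = (0.244774 − 0.110447) / 0.147442 = 0.134327 / 0.147442 = 0.911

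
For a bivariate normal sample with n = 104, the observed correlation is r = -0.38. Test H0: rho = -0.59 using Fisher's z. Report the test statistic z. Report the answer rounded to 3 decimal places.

z_r = atanh(-0.38) = -0.400060,  z_0 = atanh(-0.59) = -0.677666
SE = 1/√(n−3) = 1/√101 = 0.099504
z = (z_r − z_0)/SE = (-0.400060 − (-0.677666)) / 0.099504 = 0.277606 / 0.099504 = 2.790

2.790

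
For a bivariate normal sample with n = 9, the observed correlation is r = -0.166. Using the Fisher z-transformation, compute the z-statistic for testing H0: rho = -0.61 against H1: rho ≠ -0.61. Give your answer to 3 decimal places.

Fisher z: atanh(-0.166) = -0.167550, atanh(-0.61) = -0.708921
z = (z_r − z_0)·√(n−3) = (-0.167550 − (-0.708921))·√6 = 0.541371 · 2.449490 = 1.326

1.326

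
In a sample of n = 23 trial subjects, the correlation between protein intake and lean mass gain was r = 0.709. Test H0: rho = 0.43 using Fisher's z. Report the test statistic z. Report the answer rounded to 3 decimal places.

Fisher z: atanh(0.709) = 0.885170, atanh(0.43) = 0.459897
z = (z_r − z_0)·√(n−3) = (0.885170 − 0.459897)·√20 = 0.425273 · 4.472136 = 1.902

1.902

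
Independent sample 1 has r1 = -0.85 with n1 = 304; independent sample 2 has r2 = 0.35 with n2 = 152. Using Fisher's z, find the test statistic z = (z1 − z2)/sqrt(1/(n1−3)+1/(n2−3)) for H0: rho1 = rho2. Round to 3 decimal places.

Fisher z-transforms: z1 = atanh(-0.85) = -1.256153, z2 = atanh(0.35) = 0.365444; difference d = -1.621597
Var(d) = 1/301 + 1/149 = 0.0033223 + 0.0067114 = 0.0100337
z = d/√Var(d) = -1.621597 / √0.0100337 = -1.621597 / 0.100168 = -16.189

-16.189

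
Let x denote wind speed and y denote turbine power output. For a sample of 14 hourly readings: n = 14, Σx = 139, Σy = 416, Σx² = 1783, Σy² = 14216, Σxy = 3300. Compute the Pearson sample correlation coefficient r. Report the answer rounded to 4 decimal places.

-0.9604

S_xy = nΣxy − ΣxΣy = 14·3300 − 139·416 = 46200 − 57824 = -11624
S_xx = nΣx² − (Σx)² = 14·1783 − 139² = 24962 − 19321 = 5641
S_yy = nΣy² − (Σy)² = 14·14216 − 416² = 199024 − 173056 = 25968
r = S_xy / √(S_xx·S_yy) = -11624 / √(5641·25968) = -11624 / √146485488 = -11624 / 12103.1189 = -0.9604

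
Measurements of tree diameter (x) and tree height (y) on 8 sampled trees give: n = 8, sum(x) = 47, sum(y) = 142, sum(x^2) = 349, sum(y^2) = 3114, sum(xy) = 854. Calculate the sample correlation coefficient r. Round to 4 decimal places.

S_xy = nΣxy − ΣxΣy = 8·854 − 47·142 = 6832 − 6674 = 158
S_xx = nΣx² − (Σx)² = 8·349 − 47² = 2792 − 2209 = 583
S_yy = nΣy² − (Σy)² = 8·3114 − 142² = 24912 − 20164 = 4748
r = S_xy / √(S_xx·S_yy) = 158 / √(583·4748) = 158 / √2768084 = 158 / 1663.7560 = 0.0950

0.0950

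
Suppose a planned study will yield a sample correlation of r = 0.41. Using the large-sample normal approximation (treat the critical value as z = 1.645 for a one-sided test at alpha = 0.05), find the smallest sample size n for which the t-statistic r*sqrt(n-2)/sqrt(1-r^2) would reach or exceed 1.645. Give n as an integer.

r√(n−2)/√(1−r²) ≥ 1.645  ⇔  n−2 ≥ (1.645)²·(1−r²)/r²
(1−r²)/r² = (1−0.1681)/0.1681 = 4.9488
n ≥ 2 + 2.706025·4.9488 = 2 + 13.3916 = 15.3916
⌈15.3916⌉ = 16

16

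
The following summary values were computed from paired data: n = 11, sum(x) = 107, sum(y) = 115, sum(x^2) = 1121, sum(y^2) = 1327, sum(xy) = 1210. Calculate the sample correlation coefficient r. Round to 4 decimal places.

Numerator: nΣxy − (Σx)(Σy) = 11·1210 − (107)(115) = 1005
Denominator: √[(nΣx²−(Σx)²)(nΣy²−(Σy)²)]
  nΣx²−(Σx)² = 11·1121 − 11449 = 882;  nΣy²−(Σy)² = 11·1327 − 13225 = 1372
  √(882·1372) = √1210104 = 1100.0473
r = 1005 / 1100.0473 = 0.9136

0.9136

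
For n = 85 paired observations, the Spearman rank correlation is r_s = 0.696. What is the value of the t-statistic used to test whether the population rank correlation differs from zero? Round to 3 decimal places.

t = r_s·√(n−2) / √(1−r_s²) with r_s = 0.696, n = 85
  = 0.696·√83 / √(1 − 0.484416)
  = 0.696·9.110434 / 0.718042
  = 6.340862 / 0.718042 = 8.831

8.831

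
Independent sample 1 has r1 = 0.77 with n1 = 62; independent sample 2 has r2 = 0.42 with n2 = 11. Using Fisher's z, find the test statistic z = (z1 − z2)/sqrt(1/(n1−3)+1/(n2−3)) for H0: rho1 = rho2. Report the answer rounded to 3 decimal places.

Fisher z-transforms: z1 = atanh(0.77) = 1.020328, z2 = atanh(0.42) = 0.447692; difference d = 0.572636
Var(d) = 1/59 + 1/8 = 0.0169492 + 0.1250000 = 0.1419492
z = d/√Var(d) = 0.572636 / √0.1419492 = 0.572636 / 0.376761 = 1.520

1.520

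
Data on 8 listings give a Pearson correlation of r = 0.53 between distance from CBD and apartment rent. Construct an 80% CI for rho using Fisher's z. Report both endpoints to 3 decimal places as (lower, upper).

(0.017, 0.822)

Fisher z: z_r = atanh(r) = ½·ln((1+0.53)/(1−0.53)) = 0.590145
SE(z) = 1/√(n−3) = 1/√5 = 0.447214
80% ⇒ z* = 1.282; margin = 1.282·0.447214 = 0.573328
CI on z-scale: (0.016817, 1.163473)
Back-transform: tanh(0.016817) = 0.016815, tanh(1.163473) = 0.822168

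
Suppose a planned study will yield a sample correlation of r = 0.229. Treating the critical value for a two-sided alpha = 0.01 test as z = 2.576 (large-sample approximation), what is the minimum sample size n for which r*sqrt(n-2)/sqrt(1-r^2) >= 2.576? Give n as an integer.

122

r√(n−2)/√(1−r²) ≥ 2.576  ⇔  n−2 ≥ (2.576)²·(1−r²)/r²
(1−r²)/r² = (1−0.052441)/0.052441 = 18.0690
n ≥ 2 + 6.635776·18.0690 = 2 + 119.9018 = 121.9018
⌈121.9018⌉ = 122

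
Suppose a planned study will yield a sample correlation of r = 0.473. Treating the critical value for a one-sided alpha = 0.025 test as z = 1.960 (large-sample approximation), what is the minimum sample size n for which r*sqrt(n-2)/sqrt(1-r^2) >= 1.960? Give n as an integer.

r√(n−2)/√(1−r²) ≥ 1.960  ⇔  n−2 ≥ (1.960)²·(1−r²)/r²
(1−r²)/r² = (1−0.223729)/0.223729 = 3.4697
n ≥ 2 + 3.8416·3.4697 = 2 + 13.3292 = 15.3292
⌈15.3292⌉ = 16

16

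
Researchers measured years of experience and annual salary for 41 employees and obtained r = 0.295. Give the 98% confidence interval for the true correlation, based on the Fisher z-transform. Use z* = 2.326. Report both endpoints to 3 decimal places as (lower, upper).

Fisher z: z_r = atanh(r) = ½·ln((1+0.295)/(1−0.295)) = 0.304034
SE(z) = 1/√(n−3) = 1/√38 = 0.162221
98% ⇒ z* = 2.326; margin = 2.326·0.162221 = 0.377326
CI on z-scale: (-0.073292, 0.681360)
Back-transform: tanh(-0.073292) = -0.073161, tanh(0.681360) = 0.592403

(-0.073, 0.592)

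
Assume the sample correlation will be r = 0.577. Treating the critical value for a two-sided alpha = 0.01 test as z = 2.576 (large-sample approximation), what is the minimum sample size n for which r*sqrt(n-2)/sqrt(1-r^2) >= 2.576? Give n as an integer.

r√(n−2)/√(1−r²) ≥ 2.576  ⇔  n−2 ≥ (2.576)²·(1−r²)/r²
(1−r²)/r² = (1−0.332929)/0.332929 = 2.0036
n ≥ 2 + 6.635776·2.0036 = 2 + 13.2954 = 15.2954
⌈15.2954⌉ = 16

16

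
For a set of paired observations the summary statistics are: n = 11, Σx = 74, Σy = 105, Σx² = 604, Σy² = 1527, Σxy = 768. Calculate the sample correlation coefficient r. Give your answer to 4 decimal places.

Numerator: nΣxy − (Σx)(Σy) = 11·768 − (74)(105) = 678
Denominator: √[(nΣx²−(Σx)²)(nΣy²−(Σy)²)]
  nΣx²−(Σx)² = 11·604 − 5476 = 1168;  nΣy²−(Σy)² = 11·1527 − 11025 = 5772
  √(1168·5772) = √6741696 = 2596.4776
r = 678 / 2596.4776 = 0.2611

0.2611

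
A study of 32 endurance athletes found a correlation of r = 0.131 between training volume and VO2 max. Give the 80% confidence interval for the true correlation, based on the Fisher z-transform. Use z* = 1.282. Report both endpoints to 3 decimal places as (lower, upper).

z_r = atanh(0.131) = 0.131757;  SE = 1/√(n−3) = 1/√29 = 0.185695
z-limits: 0.131757 ± 1.282·0.185695 = 0.131757 ± 0.238061 = [-0.106304, 0.369818]
ρ-limits: (tanh -0.106304, tanh 0.369818) = (-0.106, 0.354)

(-0.106, 0.354)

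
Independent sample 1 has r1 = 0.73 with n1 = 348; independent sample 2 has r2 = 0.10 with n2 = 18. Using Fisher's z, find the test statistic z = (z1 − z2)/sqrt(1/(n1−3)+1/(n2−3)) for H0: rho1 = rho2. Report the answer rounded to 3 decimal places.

3.141

Fisher z-transforms: z1 = atanh(0.73) = 0.928727, z2 = atanh(0.10) = 0.100335; difference d = 0.828392
Var(d) = 1/345 + 1/15 = 0.0028986 + 0.0666667 = 0.0695653
z = d/√Var(d) = 0.828392 / √0.0695653 = 0.828392 / 0.263752 = 3.141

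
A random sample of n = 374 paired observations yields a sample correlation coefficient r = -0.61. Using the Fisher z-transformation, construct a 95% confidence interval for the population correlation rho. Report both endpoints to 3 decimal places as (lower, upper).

(-0.670, -0.542)

Fisher z: z_r = atanh(r) = ½·ln((1+(-0.61))/(1−(-0.61))) = -0.708921
SE(z) = 1/√(n−3) = 1/√371 = 0.051917
95% ⇒ z* = 1.960; margin = 1.960·0.051917 = 0.101757
CI on z-scale: (-0.810678, -0.607164)
Back-transform: tanh(-0.810678) = -0.669964, tanh(-0.607164) = -0.542128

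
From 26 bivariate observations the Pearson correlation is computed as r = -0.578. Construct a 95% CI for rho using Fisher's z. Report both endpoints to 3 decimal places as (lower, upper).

z_r = atanh(-0.578) = -0.659454;  SE = 1/√(n−3) = 1/√23 = 0.208514
z-limits: -0.659454 ± 1.960·0.208514 = -0.659454 ± 0.408687 = [-1.068141, -0.250767]
ρ-limits: (tanh -1.068141, tanh -0.250767) = (-0.789, -0.246)

(-0.789, -0.246)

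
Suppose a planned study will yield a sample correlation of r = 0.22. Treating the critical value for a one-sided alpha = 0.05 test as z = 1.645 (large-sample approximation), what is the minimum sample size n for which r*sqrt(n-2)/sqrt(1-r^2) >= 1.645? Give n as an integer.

56

Need r·√(n−2)/√(1−r²) ≥ 1.645
√(n−2) ≥ 1.645·√(1−0.0484) / 0.22 = 1.645·0.975500 / 0.22 = 7.2941
n−2 ≥ 53.2039  ⇒  n ≥ 55.2039
Smallest integer n = 56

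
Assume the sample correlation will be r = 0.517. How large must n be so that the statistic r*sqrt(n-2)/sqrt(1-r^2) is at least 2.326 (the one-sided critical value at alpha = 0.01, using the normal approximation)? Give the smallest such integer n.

17

Need r·√(n−2)/√(1−r²) ≥ 2.326
√(n−2) ≥ 2.326·√(1−0.267289) / 0.517 = 2.326·0.855985 / 0.517 = 3.8511
n−2 ≥ 14.8310  ⇒  n ≥ 16.8310
Smallest integer n = 17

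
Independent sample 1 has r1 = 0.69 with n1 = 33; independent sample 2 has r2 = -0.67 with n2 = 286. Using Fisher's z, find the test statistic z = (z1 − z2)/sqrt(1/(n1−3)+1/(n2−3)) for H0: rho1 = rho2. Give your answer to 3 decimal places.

8.639

z1 = atanh(0.69) = 0.847956,  z2 = atanh(-0.67) = -0.810743
SE = √(1/(n1−3) + 1/(n2−3)) = √(1/30 + 1/283) = √(0.0333333 + 0.0035336) = √0.0368669 = 0.192008
z = (z1 − z2)/SE = (0.847956 − (-0.810743)) / 0.192008 = 1.658699 / 0.192008 = 8.639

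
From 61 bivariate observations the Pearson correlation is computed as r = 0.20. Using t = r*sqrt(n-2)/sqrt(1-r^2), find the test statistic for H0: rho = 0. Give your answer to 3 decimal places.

1.568

t = r·√(n−2) / √(1−r²) with r = 0.20, n = 61
  = 0.20·√59 / √(1 − 0.0400)
  = 0.20·7.681146 / 0.979796
  = 1.536229 / 0.979796 = 1.568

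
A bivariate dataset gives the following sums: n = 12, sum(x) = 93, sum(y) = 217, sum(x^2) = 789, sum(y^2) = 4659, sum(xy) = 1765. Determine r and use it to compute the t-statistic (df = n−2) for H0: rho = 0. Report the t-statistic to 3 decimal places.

1.266

Numerator: nΣxy − (Σx)(Σy) = 12·1765 − (93)(217) = 999
Denominator: √[(nΣx²−(Σx)²)(nΣy²−(Σy)²)]
  nΣx²−(Σx)² = 12·789 − 8649 = 819;  nΣy²−(Σy)² = 12·4659 − 47089 = 8819
  √(819·8819) = √7222761 = 2687.5195
r = 999 / 2687.5195 = 0.3717
t = r·√(n−2)/√(1−r²) = 0.3717·√10 / √(1−0.138161) = 1.175419 / 0.928353 = 1.266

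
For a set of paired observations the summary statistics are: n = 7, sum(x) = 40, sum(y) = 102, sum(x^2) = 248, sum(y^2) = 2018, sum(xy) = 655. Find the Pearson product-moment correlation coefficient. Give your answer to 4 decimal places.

Numerator: nΣxy − (Σx)(Σy) = 7·655 − (40)(102) = 505
Denominator: √[(nΣx²−(Σx)²)(nΣy²−(Σy)²)]
  nΣx²−(Σx)² = 7·248 − 1600 = 136;  nΣy²−(Σy)² = 7·2018 − 10404 = 3722
  √(136·3722) = √506192 = 711.4717
r = 505 / 711.4717 = 0.7098

0.7098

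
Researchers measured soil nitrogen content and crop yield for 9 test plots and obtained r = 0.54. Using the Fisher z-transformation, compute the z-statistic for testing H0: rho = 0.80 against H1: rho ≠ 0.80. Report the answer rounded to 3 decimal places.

Fisher z: atanh(0.54) = 0.604156, atanh(0.80) = 1.098612
z = (z_r − z_0)·√(n−3) = (0.604156 − 1.098612)·√6 = -0.494456 · 2.449490 = -1.211

-1.211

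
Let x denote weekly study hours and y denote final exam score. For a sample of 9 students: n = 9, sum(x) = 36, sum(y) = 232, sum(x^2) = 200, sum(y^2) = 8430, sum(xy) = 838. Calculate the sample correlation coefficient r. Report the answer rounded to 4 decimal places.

-0.2430

S_xy = nΣxy − ΣxΣy = 9·838 − 36·232 = 7542 − 8352 = -810
S_xx = nΣx² − (Σx)² = 9·200 − 36² = 1800 − 1296 = 504
S_yy = nΣy² − (Σy)² = 9·8430 − 232² = 75870 − 53824 = 22046
r = S_xy / √(S_xx·S_yy) = -810 / √(504·22046) = -810 / √11111184 = -810 / 3333.3443 = -0.2430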